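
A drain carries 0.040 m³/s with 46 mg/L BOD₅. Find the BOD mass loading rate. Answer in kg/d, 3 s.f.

Mass flux = Q·C = 0.04 m³/s × 46 g/m³ = 1.84 g/s.
= 1.84 g/s × 86.4 = 159 kg/d.

159 kg/d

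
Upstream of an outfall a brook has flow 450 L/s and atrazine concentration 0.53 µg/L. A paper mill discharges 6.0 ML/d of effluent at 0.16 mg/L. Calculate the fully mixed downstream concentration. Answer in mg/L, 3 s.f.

0.0218 mg/L

6.0 ML/d = 0.06944 m³/s.
450 L/s = 0.45 m³/s.
0.53 µg/L = 0.00053 mg/L.
Conservation of mass across the mixing zone: C = (0.06944·0.16 + 0.45·0.00053) / (0.06944 + 0.45) = 0.01135/0.5194 = 0.02185 mg/L.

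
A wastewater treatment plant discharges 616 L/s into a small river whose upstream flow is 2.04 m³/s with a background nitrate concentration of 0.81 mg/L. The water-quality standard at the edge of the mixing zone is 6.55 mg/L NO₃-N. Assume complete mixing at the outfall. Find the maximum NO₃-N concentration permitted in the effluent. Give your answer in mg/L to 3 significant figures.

25.6 mg/L

616 L/s = 0.616 m³/s.
Mass balance: 6.55·2.656 = 0.616·Cₑ + 2.04·0.81.
Cₑ = (17.4 − 1.652) / 0.616 = 25.56 mg/L.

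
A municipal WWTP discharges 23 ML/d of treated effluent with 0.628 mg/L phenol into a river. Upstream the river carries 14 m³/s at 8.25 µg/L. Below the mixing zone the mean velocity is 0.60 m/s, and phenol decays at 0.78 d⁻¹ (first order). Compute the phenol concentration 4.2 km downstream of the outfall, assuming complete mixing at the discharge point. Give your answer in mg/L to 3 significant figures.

23 ML/d = 0.2662 m³/s.
8.25 µg/L = 0.00825 mg/L.
After complete mixing, C₀ = (0.2662·0.628 + 14·0.00825) / 14.27 = 0.01981 mg/L.
Travel time t = 4200 m / 0.60 m/s = 7000 s = 0.08102 d.
C = 0.01981·exp(−0.78·0.08102) = 0.01981·0.9388 = 0.0186 mg/L.

0.0186 mg/L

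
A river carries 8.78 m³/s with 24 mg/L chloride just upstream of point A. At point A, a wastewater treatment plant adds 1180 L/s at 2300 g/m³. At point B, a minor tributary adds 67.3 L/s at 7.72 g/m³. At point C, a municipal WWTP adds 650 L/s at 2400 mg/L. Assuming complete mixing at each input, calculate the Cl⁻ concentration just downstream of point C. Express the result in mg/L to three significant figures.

420 mg/L

1180 L/s = 1.18 m³/s.
After input A: C = (8.78·24 + 1.18·2300) / 9.96 = 293.6 mg/L.
67.3 L/s = 0.0673 m³/s.
After input B: C = (9.96·293.6 + 0.0673·7.72) / 10.03 = 291.7 mg/L.
650 L/s = 0.65 m³/s.
After input C: C = (10.03·291.7 + 0.65·2400) / 10.68 = 420.1 mg/L.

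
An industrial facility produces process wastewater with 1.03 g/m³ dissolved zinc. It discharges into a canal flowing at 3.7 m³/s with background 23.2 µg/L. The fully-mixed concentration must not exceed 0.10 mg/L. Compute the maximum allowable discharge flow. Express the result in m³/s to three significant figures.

23.2 µg/L = 0.0232 mg/L.
Mass balance at complete mixing: C_std·(Q_w + Q_r) = Q_w·C_e + Q_r·C_b.
Rearranging, Q_w = Q_r·(C_std − C_b)/(C_e − C_std) = 3.7·(0.1 − 0.0232) / (1.03 − 0.1) = 0.3055 m³/s.

0.306 m³/s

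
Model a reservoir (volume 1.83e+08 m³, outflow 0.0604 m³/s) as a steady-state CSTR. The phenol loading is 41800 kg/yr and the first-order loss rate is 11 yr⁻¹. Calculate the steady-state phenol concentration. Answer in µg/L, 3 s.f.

Outflow Q = 0.0604 m³/s × 3.156e+07 s/yr = 1.906e+06 m³/yr.
Steady-state CSTR mass balance: W = Q·C + k·V·C, so C = W/(Q + kV).
Q + kV = 1.906e+06 + 11·1.83e+08 = 2.015e+09 m³/yr.
C = 41800/2.015e+09 = 2.075e-05 kg/m³ = 0.02075 mg/L = 20.75 µg/L.

20.7 µg/L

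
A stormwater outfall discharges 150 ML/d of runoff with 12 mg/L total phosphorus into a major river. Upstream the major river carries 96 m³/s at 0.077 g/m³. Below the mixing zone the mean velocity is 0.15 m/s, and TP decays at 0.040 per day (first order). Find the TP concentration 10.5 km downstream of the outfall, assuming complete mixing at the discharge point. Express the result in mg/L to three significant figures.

0.280 mg/L

150 ML/d = 1.736 m³/s.
After complete mixing, C₀ = (1.736·12 + 96·0.077) / 97.74 = 0.2888 mg/L.
Travel time t = 1.05e+04 m / 0.15 m/s = 7e+04 s = 0.8102 d.
C = 0.2888·exp(−0.040·0.8102) = 0.2888·0.9681 = 0.2796 mg/L.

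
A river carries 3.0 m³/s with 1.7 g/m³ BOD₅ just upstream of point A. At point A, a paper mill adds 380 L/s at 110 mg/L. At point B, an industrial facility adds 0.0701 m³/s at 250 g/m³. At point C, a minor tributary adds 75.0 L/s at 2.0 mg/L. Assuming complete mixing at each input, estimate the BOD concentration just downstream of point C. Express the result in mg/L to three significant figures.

380 L/s = 0.38 m³/s.
After input A: C = (3·1.7 + 0.38·110) / 3.38 = 13.88 mg/L.
After input B: C = (3.38·13.88 + 0.0701·250) / 3.45 = 18.67 mg/L.
75.0 L/s = 0.075 m³/s.
After input C: C = (3.45·18.67 + 0.075·2) / 3.525 = 18.32 mg/L.

18.3 mg/L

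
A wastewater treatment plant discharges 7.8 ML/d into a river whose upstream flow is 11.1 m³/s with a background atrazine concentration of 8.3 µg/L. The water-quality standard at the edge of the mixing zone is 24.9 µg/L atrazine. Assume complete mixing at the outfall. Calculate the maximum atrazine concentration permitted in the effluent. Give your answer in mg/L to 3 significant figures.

7.8 ML/d = 0.09028 m³/s.
8.3 µg/L = 0.0083 mg/L.
24.9 µg/L = 0.0249 mg/L.
Mass balance: 0.0249·11.19 = 0.09028·Cₑ + 11.1·0.0083.
Cₑ = (0.2786 − 0.09213) / 0.09028 = 2.066 mg/L.

2.07 mg/L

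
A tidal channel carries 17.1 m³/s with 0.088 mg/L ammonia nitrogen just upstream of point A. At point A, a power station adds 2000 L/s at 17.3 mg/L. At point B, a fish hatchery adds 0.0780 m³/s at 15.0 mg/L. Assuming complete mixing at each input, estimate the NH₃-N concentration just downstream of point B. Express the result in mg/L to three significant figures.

2000 L/s = 2 m³/s.
After input A: C = (17.1·0.088 + 2·17.3) / 19.1 = 1.89 mg/L.
After input B: C = (19.1·1.89 + 0.078·15) / 19.18 = 1.944 mg/L.

1.94 mg/L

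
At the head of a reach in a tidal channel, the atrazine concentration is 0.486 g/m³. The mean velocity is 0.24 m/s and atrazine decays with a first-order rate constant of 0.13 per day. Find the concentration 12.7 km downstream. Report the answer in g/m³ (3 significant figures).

0.449 g/m³

Travel time t = 12.7 km / 0.24 m/s = 1.27e+04/0.24 = 5.292e+04 s = 0.6125 d.
First-order decay: C = 0.486·exp(−0.13·0.6125) = 0.486·0.9235 = 0.4488 g/m³.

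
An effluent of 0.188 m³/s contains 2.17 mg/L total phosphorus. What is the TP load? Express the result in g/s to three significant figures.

Mass flux = Q·C = 0.188 m³/s × 2.17 g/m³ = 0.408 g/s.

0.408 g/s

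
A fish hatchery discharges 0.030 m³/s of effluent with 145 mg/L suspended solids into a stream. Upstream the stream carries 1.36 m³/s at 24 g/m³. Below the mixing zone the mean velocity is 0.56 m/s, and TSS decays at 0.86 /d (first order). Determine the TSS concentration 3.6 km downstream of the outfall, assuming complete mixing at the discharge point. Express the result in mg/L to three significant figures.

After complete mixing, C₀ = (0.03·145 + 1.36·24) / 1.39 = 26.61 mg/L.
Travel time t = 3600 m / 0.56 m/s = 6429 s = 0.0744 d.
C = 26.61·exp(−0.86·0.0744) = 26.61·0.938 = 24.96 mg/L.

25.0 mg/L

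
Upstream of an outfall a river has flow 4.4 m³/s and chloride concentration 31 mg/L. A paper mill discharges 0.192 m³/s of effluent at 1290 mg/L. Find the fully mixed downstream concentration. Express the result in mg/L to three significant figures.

Flow-weighted mixing gives C = (0.192·1290 + 4.4·31) / (0.192 + 4.4) = 384.1/4.592 = 83.64 mg/L.

83.6 mg/L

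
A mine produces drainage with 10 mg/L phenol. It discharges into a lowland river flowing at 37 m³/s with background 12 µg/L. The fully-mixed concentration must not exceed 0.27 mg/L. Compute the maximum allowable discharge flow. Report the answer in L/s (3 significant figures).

12 µg/L = 0.012 mg/L.
Mass balance at complete mixing: C_std·(Q_w + Q_r) = Q_w·C_e + Q_r·C_b.
Rearranging, Q_w = Q_r·(C_std − C_b)/(C_e − C_std) = 37·(0.27 − 0.012) / (10 − 0.27) = 0.9811 m³/s.
= 981.1 L/s.

981 L/s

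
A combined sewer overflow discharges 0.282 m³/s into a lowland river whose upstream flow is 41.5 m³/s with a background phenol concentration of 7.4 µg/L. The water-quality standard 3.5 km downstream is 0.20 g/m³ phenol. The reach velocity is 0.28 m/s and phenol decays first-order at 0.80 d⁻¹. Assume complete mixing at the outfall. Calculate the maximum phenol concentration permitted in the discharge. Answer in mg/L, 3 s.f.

7.4 µg/L = 0.0074 mg/L.
Travel time to the compliance point: t = 3500/0.28 = 1.25e+04 s = 0.1447 d; decay factor exp(−0.80·0.1447) = 0.8907.
So the concentration just after mixing may be at most 0.2/0.8907 = 0.2245 mg/L.
Mass balance: 0.2245·41.78 = 0.282·Cₑ + 41.5·0.0074.
Cₑ = (9.382 − 0.3071) / 0.282 = 32.18 mg/L.

32.2 mg/L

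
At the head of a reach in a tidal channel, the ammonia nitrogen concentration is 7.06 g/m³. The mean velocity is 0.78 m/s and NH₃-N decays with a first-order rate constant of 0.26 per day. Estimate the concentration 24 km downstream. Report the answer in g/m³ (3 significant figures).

Travel time t = 24 km / 0.78 m/s = 2.4e+04/0.78 = 3.077e+04 s = 0.3561 d.
First-order decay: C = 7.06·exp(−0.26·0.3561) = 7.06·0.9116 = 6.436 g/m³.

6.44 g/m³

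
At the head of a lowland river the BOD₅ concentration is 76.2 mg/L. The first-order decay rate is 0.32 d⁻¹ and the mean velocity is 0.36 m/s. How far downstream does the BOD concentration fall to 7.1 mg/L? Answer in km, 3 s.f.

231 km

From C = C₀·e^(−kt), t = ln(C₀/C)/k = ln(76.2/7.1)/0.32 = 2.373/0.32 = 7.416 d.
Distance = v·t = 0.36 m/s × 6.408e+05 s = 2.307e+05 m = 230.7 km.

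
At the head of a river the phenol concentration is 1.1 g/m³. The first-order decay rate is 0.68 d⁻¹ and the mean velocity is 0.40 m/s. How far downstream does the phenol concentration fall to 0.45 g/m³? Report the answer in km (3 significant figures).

45.4 km

From C = C₀·e^(−kt), t = ln(C₀/C)/k = ln(1.1/0.45)/0.68 = 0.8938/0.68 = 1.314 d.
Distance = v·t = 0.40 m/s × 1.136e+05 s = 4.543e+04 m = 45.43 km.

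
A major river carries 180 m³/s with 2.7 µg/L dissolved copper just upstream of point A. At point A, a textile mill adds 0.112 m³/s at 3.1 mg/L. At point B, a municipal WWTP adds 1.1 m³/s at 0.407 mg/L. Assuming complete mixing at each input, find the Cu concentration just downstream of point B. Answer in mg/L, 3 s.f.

2.7 µg/L = 0.0027 mg/L.
After input A: C = (180·0.0027 + 0.112·3.1) / 180.1 = 0.004626 mg/L.
After input B: C = (180.1·0.004626 + 1.1·0.407) / 181.2 = 0.007069 mg/L.

0.00707 mg/L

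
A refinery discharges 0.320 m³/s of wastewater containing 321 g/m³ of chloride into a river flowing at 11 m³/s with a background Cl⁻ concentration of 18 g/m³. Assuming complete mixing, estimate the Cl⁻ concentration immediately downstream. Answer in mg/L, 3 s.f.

26.6 mg/L

Flow-weighted mixing gives C = (0.32·321 + 11·18) / (0.32 + 11) = 300.7/11.32 = 26.57 mg/L.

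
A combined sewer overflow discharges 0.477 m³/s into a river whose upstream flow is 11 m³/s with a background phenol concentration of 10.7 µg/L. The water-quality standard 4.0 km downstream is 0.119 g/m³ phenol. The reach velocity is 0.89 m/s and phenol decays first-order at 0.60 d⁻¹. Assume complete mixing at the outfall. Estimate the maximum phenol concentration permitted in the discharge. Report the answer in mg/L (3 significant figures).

2.71 mg/L

10.7 µg/L = 0.0107 mg/L.
Travel time to the compliance point: t = 4000/0.89 = 4494 s = 0.05202 d; decay factor exp(−0.60·0.05202) = 0.9693.
So the concentration just after mixing may be at most 0.119/0.9693 = 0.1228 mg/L.
Mass balance: 0.1228·11.48 = 0.477·Cₑ + 11·0.0107.
Cₑ = (1.409 − 0.1177) / 0.477 = 2.707 mg/L.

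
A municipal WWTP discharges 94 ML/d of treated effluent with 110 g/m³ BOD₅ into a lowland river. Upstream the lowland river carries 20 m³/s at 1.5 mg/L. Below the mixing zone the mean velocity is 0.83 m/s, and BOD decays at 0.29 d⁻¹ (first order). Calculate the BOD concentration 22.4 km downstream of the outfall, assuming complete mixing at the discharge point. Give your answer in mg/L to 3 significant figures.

6.48 mg/L

94 ML/d = 1.088 m³/s.
After complete mixing, C₀ = (1.088·110 + 20·1.5) / 21.09 = 7.098 mg/L.
Travel time t = 2.24e+04 m / 0.83 m/s = 2.699e+04 s = 0.3124 d.
C = 7.098·exp(−0.29·0.3124) = 7.098·0.9134 = 6.483 mg/L.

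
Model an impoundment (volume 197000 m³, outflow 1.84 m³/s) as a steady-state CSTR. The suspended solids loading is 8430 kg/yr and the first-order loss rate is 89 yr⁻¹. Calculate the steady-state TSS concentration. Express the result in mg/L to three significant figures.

Outflow Q = 1.84 m³/s × 3.156e+07 s/yr = 5.807e+07 m³/yr.
Steady-state CSTR mass balance: W = Q·C + k·V·C, so C = W/(Q + kV).
Q + kV = 5.807e+07 + 89·197000 = 7.56e+07 m³/yr.
C = 8430/7.56e+07 = 0.0001115 kg/m³ = 0.1115 mg/L.

0.112 mg/L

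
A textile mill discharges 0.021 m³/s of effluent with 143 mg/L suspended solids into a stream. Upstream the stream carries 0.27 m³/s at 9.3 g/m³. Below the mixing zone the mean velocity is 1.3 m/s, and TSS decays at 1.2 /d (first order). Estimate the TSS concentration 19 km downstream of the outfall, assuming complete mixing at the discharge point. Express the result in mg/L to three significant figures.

After complete mixing, C₀ = (0.021·143 + 0.27·9.3) / 0.291 = 18.95 mg/L.
Travel time t = 1.9e+04 m / 1.3 m/s = 1.462e+04 s = 0.1692 d.
C = 18.95·exp(−1.2·0.1692) = 18.95·0.8163 = 15.47 mg/L.

15.5 mg/L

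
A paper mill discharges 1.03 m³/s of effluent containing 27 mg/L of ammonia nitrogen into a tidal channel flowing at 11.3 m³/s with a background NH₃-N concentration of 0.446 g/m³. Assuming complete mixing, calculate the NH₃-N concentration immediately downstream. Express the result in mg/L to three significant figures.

Conservation of mass across the mixing zone: C = (1.03·27 + 11.3·0.446) / (1.03 + 11.3) = 32.85/12.33 = 2.664 mg/L.

2.66 mg/L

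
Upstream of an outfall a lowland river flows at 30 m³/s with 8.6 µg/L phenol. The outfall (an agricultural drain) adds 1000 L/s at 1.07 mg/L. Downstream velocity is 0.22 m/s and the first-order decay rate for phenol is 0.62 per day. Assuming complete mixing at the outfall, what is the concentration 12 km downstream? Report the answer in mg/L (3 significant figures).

0.0290 mg/L

1000 L/s = 1 m³/s.
8.6 µg/L = 0.0086 mg/L.
After complete mixing, C₀ = (1·1.07 + 30·0.0086) / 31 = 0.04284 mg/L.
Travel time t = 1.2e+04 m / 0.22 m/s = 5.455e+04 s = 0.6313 d.
C = 0.04284·exp(−0.62·0.6313) = 0.04284·0.6761 = 0.02896 mg/L.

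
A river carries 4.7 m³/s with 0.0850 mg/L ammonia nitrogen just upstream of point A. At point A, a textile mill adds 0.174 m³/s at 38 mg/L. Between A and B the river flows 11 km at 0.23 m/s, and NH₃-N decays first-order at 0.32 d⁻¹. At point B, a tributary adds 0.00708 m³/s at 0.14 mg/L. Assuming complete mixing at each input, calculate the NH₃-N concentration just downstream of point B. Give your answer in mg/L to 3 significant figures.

After input A: C = (4.7·0.085 + 0.174·38) / 4.874 = 1.439 mg/L.
Over the 11 km reach to input B (t = 4.783e+04 s = 0.5535 d), decay gives C = 1.439·exp(−0.32·0.5535) = 1.205 mg/L.
After input B: C = (4.874·1.205 + 0.00708·0.14) / 4.881 = 1.203 mg/L.

1.20 mg/L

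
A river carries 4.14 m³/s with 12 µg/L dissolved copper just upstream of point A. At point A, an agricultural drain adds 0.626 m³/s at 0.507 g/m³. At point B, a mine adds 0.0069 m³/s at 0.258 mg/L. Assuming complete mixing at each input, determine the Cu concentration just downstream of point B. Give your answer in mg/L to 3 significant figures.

12 µg/L = 0.012 mg/L.
After input A: C = (4.14·0.012 + 0.626·0.507) / 4.766 = 0.07702 mg/L.
After input B: C = (4.766·0.07702 + 0.0069·0.258) / 4.773 = 0.07728 mg/L.

0.0773 mg/L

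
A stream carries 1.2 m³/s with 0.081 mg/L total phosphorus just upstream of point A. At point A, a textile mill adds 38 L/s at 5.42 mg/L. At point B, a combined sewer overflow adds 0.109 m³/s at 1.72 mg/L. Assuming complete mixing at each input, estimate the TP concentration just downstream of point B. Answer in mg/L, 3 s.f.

0.364 mg/L

38 L/s = 0.038 m³/s.
After input A: C = (1.2·0.081 + 0.038·5.42) / 1.238 = 0.2449 mg/L.
After input B: C = (1.238·0.2449 + 0.109·1.72) / 1.347 = 0.3642 mg/L.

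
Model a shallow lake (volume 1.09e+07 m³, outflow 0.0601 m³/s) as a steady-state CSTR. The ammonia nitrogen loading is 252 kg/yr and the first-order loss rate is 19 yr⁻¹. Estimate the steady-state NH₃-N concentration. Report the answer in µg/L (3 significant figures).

1.21 µg/L

Outflow Q = 0.0601 m³/s × 3.156e+07 s/yr = 1.897e+06 m³/yr.
Steady-state CSTR mass balance: W = Q·C + k·V·C, so C = W/(Q + kV).
Q + kV = 1.897e+06 + 19·1.09e+07 = 2.09e+08 m³/yr.
C = 252/2.09e+08 = 1.206e-06 kg/m³ = 0.001206 mg/L = 1.206 µg/L.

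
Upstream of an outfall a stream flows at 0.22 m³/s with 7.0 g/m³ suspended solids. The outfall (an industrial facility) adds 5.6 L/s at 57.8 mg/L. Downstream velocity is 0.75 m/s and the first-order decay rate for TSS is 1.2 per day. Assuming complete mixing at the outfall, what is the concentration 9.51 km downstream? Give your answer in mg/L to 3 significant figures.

5.6 L/s = 0.0056 m³/s.
After complete mixing, C₀ = (0.0056·57.8 + 0.22·7) / 0.2256 = 8.261 mg/L.
Travel time t = 9510 m / 0.75 m/s = 1.268e+04 s = 0.1468 d.
C = 8.261·exp(−1.2·0.1468) = 8.261·0.8385 = 6.927 mg/L.

6.93 mg/L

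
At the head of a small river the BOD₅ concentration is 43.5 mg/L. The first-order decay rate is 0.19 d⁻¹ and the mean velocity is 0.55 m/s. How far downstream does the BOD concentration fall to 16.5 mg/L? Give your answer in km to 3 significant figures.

From C = C₀·e^(−kt), t = ln(C₀/C)/k = ln(43.5/16.5)/0.19 = 0.9694/0.19 = 5.102 d.
Distance = v·t = 0.55 m/s × 4.408e+05 s = 2.425e+05 m = 242.5 km.

242 km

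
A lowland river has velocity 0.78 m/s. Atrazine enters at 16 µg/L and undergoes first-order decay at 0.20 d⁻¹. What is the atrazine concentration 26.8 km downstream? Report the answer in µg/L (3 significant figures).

14.8 µg/L

Travel time t = 26.8 km / 0.78 m/s = 2.68e+04/0.78 = 3.436e+04 s = 0.3977 d.
First-order decay: C = 16·exp(−0.20·0.3977) = 16·0.9235 = 14.78 µg/L.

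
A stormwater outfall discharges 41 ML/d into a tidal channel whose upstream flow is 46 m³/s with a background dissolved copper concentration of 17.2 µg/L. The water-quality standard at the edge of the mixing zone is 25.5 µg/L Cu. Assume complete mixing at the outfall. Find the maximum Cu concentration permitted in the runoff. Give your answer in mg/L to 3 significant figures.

41 ML/d = 0.4745 m³/s.
17.2 µg/L = 0.0172 mg/L.
25.5 µg/L = 0.0255 mg/L.
Mass balance: 0.0255·46.47 = 0.4745·Cₑ + 46·0.0172.
Cₑ = (1.185 − 0.7912) / 0.4745 = 0.8301 mg/L.

0.830 mg/L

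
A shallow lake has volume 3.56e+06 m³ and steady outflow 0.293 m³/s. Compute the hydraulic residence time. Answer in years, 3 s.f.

Q = 0.293 m³/s × 3.156e+07 s/yr = 9.246e+06 m³/yr.
Hydraulic residence time τ = V/Q = 3.56e+06/9.246e+06 = 0.385 yr.

0.385 yr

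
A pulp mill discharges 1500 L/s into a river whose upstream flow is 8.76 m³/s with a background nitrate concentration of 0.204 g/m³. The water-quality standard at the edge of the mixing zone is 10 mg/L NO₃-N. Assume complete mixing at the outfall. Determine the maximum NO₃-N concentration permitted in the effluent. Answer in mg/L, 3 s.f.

67.2 mg/L

1500 L/s = 1.5 m³/s.
Mass balance: 10·10.26 = 1.5·Cₑ + 8.76·0.204.
Cₑ = (102.6 − 1.787) / 1.5 = 67.21 mg/L.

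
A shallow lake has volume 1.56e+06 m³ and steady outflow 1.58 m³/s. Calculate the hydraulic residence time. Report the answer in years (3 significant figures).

Q = 1.58 m³/s × 3.156e+07 s/yr = 4.986e+07 m³/yr.
Hydraulic residence time τ = V/Q = 1.56e+06/4.986e+07 = 0.03129 yr.

0.0313 yr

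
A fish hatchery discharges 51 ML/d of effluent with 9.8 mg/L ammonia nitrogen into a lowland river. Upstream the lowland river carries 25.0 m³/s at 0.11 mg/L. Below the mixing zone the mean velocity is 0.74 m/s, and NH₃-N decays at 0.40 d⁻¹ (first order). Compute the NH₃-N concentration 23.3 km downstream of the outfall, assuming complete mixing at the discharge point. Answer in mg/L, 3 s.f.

51 ML/d = 0.5903 m³/s.
After complete mixing, C₀ = (0.5903·9.8 + 25·0.11) / 25.59 = 0.3335 mg/L.
Travel time t = 2.33e+04 m / 0.74 m/s = 3.149e+04 s = 0.3644 d.
C = 0.3335·exp(−0.40·0.3644) = 0.3335·0.8644 = 0.2883 mg/L.

0.288 mg/L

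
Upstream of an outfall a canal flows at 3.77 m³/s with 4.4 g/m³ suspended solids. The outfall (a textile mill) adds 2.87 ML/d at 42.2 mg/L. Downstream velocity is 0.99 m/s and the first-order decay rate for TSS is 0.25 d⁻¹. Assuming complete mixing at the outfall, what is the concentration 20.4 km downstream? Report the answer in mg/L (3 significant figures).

4.46 mg/L

2.87 ML/d = 0.03322 m³/s.
After complete mixing, C₀ = (0.03322·42.2 + 3.77·4.4) / 3.803 = 4.73 mg/L.
Travel time t = 2.04e+04 m / 0.99 m/s = 2.061e+04 s = 0.2385 d.
C = 4.73·exp(−0.25·0.2385) = 4.73·0.9421 = 4.456 mg/L.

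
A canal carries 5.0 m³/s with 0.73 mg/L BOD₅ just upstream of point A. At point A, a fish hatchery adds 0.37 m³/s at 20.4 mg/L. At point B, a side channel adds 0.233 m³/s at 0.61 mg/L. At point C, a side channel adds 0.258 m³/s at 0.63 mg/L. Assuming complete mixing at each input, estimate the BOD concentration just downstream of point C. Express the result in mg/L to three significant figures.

After input A: C = (5·0.73 + 0.37·20.4) / 5.37 = 2.085 mg/L.
After input B: C = (5.37·2.085 + 0.233·0.61) / 5.603 = 2.024 mg/L.
After input C: C = (5.603·2.024 + 0.258·0.63) / 5.861 = 1.963 mg/L.

1.96 mg/L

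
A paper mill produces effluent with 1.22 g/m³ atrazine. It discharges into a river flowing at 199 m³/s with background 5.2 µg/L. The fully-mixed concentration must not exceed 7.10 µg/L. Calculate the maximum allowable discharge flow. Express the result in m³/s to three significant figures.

0.312 m³/s

5.2 µg/L = 0.0052 mg/L.
7.10 µg/L = 0.0071 mg/L.
Mass balance at complete mixing: C_std·(Q_w + Q_r) = Q_w·C_e + Q_r·C_b.
Rearranging, Q_w = Q_r·(C_std − C_b)/(C_e − C_std) = 199·(0.0071 − 0.0052) / (1.22 − 0.0071) = 0.3117 m³/s.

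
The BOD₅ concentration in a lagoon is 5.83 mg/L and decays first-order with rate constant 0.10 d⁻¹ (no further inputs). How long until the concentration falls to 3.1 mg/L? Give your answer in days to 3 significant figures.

6.32 d

t = ln(C₀/C)/k = ln(5.83/3.1)/0.10 = 0.6316/0.10 = 6.316 d.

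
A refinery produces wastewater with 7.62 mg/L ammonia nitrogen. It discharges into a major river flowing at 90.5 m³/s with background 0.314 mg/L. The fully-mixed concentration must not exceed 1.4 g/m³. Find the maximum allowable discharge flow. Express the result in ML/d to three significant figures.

1370 ML/d

Mass balance at complete mixing: C_std·(Q_w + Q_r) = Q_w·C_e + Q_r·C_b.
Rearranging, Q_w = Q_r·(C_std − C_b)/(C_e − C_std) = 90.5·(1.4 − 0.314) / (7.62 − 1.4) = 15.8 m³/s.
= 1365 ML/d.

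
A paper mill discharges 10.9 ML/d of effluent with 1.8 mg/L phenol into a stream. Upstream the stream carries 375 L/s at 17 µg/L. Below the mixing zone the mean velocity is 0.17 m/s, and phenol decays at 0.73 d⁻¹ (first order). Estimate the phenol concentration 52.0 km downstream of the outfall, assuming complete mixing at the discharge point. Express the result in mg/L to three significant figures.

10.9 ML/d = 0.1262 m³/s.
375 L/s = 0.375 m³/s.
17 µg/L = 0.017 mg/L.
After complete mixing, C₀ = (0.1262·1.8 + 0.375·0.017) / 0.5012 = 0.4658 mg/L.
Travel time t = 5.2e+04 m / 0.17 m/s = 3.059e+05 s = 3.54 d.
C = 0.4658·exp(−0.73·3.54) = 0.4658·0.07544 = 0.03514 mg/L.

0.0351 mg/L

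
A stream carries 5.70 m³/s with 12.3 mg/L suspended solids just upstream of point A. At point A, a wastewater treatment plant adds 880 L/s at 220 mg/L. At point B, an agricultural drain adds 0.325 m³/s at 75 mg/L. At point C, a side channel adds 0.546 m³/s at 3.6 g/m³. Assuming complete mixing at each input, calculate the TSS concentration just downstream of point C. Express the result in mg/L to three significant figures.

38.9 mg/L

880 L/s = 0.88 m³/s.
After input A: C = (5.7·12.3 + 0.88·220) / 6.58 = 40.08 mg/L.
After input B: C = (6.58·40.08 + 0.325·75) / 6.905 = 41.72 mg/L.
After input C: C = (6.905·41.72 + 0.546·3.6) / 7.451 = 38.93 mg/L.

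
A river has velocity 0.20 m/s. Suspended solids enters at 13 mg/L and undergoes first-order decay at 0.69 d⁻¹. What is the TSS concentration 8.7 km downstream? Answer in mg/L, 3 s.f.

9.18 mg/L

Travel time t = 8.7 km / 0.20 m/s = 8700/0.20 = 4.35e+04 s = 0.5035 d.
First-order decay: C = 13·exp(−0.69·0.5035) = 13·0.7065 = 9.185 mg/L.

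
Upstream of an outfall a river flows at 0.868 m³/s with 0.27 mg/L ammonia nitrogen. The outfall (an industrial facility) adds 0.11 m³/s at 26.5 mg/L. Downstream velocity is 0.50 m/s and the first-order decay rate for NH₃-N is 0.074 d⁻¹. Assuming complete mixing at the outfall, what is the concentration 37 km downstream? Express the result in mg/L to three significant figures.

After complete mixing, C₀ = (0.11·26.5 + 0.868·0.27) / 0.978 = 3.22 mg/L.
Travel time t = 3.7e+04 m / 0.50 m/s = 7.4e+04 s = 0.8565 d.
C = 3.22·exp(−0.074·0.8565) = 3.22·0.9386 = 3.022 mg/L.

3.02 mg/L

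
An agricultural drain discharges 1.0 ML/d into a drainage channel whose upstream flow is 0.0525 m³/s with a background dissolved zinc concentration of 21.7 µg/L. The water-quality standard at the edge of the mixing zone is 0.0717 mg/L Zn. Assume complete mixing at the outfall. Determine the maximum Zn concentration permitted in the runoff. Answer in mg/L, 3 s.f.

0.299 mg/L

1.0 ML/d = 0.01157 m³/s.
21.7 µg/L = 0.0217 mg/L.
Mass balance: 0.0717·0.06407 = 0.01157·Cₑ + 0.0525·0.0217.
Cₑ = (0.004594 − 0.001139) / 0.01157 = 0.2985 mg/L.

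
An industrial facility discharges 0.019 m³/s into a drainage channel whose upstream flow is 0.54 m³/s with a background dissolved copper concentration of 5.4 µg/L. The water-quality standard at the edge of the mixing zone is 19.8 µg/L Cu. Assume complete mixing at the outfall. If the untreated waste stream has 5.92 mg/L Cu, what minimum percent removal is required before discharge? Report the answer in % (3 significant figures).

92.8 %

5.4 µg/L = 0.0054 mg/L.
19.8 µg/L = 0.0198 mg/L.
Mass balance: 0.0198·0.559 = 0.019·Cₑ + 0.54·0.0054.
Cₑ = (0.01107 − 0.002916) / 0.019 = 0.4291 mg/L.
Required removal = 1 − 0.4291/5.92 = 92.75 %.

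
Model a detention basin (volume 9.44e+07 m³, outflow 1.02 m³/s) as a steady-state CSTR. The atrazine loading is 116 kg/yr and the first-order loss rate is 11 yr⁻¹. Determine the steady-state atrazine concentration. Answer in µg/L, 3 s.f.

0.108 µg/L

Outflow Q = 1.02 m³/s × 3.156e+07 s/yr = 3.219e+07 m³/yr.
Steady-state CSTR mass balance: W = Q·C + k·V·C, so C = W/(Q + kV).
Q + kV = 3.219e+07 + 11·9.44e+07 = 1.071e+09 m³/yr.
C = 116/1.071e+09 = 1.084e-07 kg/m³ = 0.0001084 mg/L = 0.1084 µg/L.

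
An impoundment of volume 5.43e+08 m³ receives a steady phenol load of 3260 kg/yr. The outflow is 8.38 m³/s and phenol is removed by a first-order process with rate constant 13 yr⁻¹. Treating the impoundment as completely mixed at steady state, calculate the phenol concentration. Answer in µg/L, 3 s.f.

0.445 µg/L

Outflow Q = 8.38 m³/s × 3.156e+07 s/yr = 2.645e+08 m³/yr.
Steady-state CSTR mass balance: W = Q·C + k·V·C, so C = W/(Q + kV).
Q + kV = 2.645e+08 + 13·5.43e+08 = 7.323e+09 m³/yr.
C = 3260/7.323e+09 = 4.451e-07 kg/m³ = 0.0004451 mg/L = 0.4451 µg/L.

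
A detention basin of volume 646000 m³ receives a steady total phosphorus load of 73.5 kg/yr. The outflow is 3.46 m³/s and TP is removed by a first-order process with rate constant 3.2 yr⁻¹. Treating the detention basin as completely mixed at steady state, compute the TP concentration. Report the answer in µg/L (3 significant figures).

0.661 µg/L

Outflow Q = 3.46 m³/s × 3.156e+07 s/yr = 1.092e+08 m³/yr.
Steady-state CSTR mass balance: W = Q·C + k·V·C, so C = W/(Q + kV).
Q + kV = 1.092e+08 + 3.2·646000 = 1.113e+08 m³/yr.
C = 73.5/1.113e+08 = 6.606e-07 kg/m³ = 0.0006606 mg/L = 0.6606 µg/L.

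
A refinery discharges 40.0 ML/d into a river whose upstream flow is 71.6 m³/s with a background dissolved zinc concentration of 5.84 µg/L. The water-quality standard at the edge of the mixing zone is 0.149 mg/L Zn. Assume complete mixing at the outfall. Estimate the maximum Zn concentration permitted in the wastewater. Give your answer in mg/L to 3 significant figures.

22.3 mg/L

40.0 ML/d = 0.463 m³/s.
5.84 µg/L = 0.00584 mg/L.
Mass balance: 0.149·72.06 = 0.463·Cₑ + 71.6·0.00584.
Cₑ = (10.74 − 0.4181) / 0.463 = 22.29 mg/L.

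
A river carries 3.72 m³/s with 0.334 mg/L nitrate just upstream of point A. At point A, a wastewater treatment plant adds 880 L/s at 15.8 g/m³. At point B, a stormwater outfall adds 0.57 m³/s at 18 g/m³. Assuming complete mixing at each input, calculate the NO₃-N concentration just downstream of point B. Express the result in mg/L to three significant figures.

880 L/s = 0.88 m³/s.
After input A: C = (3.72·0.334 + 0.88·15.8) / 4.6 = 3.293 mg/L.
After input B: C = (4.6·3.293 + 0.57·18) / 5.17 = 4.914 mg/L.

4.91 mg/L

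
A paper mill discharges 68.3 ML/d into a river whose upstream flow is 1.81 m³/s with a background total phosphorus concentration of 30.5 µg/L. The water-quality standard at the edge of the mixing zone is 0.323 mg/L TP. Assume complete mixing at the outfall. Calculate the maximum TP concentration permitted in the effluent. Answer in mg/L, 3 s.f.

0.993 mg/L

68.3 ML/d = 0.7905 m³/s.
30.5 µg/L = 0.0305 mg/L.
Mass balance: 0.323·2.601 = 0.7905·Cₑ + 1.81·0.0305.
Cₑ = (0.84 − 0.0552) / 0.7905 = 0.9927 mg/L.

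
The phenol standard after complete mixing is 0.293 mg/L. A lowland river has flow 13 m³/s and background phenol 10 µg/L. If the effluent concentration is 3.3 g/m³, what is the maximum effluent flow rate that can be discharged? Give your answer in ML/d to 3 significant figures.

10 µg/L = 0.01 mg/L.
Mass balance at complete mixing: C_std·(Q_w + Q_r) = Q_w·C_e + Q_r·C_b.
Rearranging, Q_w = Q_r·(C_std − C_b)/(C_e − C_std) = 13·(0.293 − 0.01) / (3.3 − 0.293) = 1.223 m³/s.
= 105.7 ML/d.

106 ML/d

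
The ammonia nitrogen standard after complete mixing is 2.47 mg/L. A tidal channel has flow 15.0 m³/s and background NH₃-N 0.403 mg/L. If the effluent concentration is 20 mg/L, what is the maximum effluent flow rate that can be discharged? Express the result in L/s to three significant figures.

1770 L/s

Mass balance at complete mixing: C_std·(Q_w + Q_r) = Q_w·C_e + Q_r·C_b.
Rearranging, Q_w = Q_r·(C_std − C_b)/(C_e − C_std) = 15.0·(2.47 − 0.403) / (20 − 2.47) = 1.769 m³/s.
= 1769 L/s.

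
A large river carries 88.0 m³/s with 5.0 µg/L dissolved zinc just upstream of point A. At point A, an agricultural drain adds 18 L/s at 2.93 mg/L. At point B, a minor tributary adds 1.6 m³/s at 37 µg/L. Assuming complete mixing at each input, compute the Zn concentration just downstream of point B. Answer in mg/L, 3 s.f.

5.0 µg/L = 0.005 mg/L.
18 L/s = 0.018 m³/s.
After input A: C = (88·0.005 + 0.018·2.93) / 88.02 = 0.005598 mg/L.
37 µg/L = 0.037 mg/L.
After input B: C = (88.02·0.005598 + 1.6·0.037) / 89.62 = 0.006159 mg/L.

0.00616 mg/L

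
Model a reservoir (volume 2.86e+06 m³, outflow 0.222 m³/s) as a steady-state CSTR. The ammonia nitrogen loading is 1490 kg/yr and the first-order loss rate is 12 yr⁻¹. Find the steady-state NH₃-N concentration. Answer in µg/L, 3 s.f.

Outflow Q = 0.222 m³/s × 3.156e+07 s/yr = 7.006e+06 m³/yr.
Steady-state CSTR mass balance: W = Q·C + k·V·C, so C = W/(Q + kV).
Q + kV = 7.006e+06 + 12·2.86e+06 = 4.133e+07 m³/yr.
C = 1490/4.133e+07 = 3.605e-05 kg/m³ = 0.03605 mg/L = 36.05 µg/L.

36.1 µg/L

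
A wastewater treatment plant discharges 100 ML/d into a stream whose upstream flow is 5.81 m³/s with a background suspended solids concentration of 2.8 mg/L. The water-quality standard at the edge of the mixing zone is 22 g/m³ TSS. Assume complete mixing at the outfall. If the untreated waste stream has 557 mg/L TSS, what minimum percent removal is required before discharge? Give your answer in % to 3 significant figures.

78.7 %

100 ML/d = 1.157 m³/s.
Mass balance: 22·6.967 = 1.157·Cₑ + 5.81·2.8.
Cₑ = (153.3 − 16.27) / 1.157 = 118.4 mg/L.
Required removal = 1 − 118.4/557 = 78.75 %.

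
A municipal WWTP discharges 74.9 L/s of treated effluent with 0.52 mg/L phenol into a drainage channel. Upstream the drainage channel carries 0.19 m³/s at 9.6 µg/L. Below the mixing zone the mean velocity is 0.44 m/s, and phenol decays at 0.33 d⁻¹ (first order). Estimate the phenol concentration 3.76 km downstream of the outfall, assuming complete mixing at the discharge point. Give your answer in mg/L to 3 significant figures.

0.149 mg/L

74.9 L/s = 0.0749 m³/s.
9.6 µg/L = 0.0096 mg/L.
After complete mixing, C₀ = (0.0749·0.52 + 0.19·0.0096) / 0.2649 = 0.1539 mg/L.
Travel time t = 3760 m / 0.44 m/s = 8545 s = 0.09891 d.
C = 0.1539·exp(−0.33·0.09891) = 0.1539·0.9679 = 0.149 mg/L.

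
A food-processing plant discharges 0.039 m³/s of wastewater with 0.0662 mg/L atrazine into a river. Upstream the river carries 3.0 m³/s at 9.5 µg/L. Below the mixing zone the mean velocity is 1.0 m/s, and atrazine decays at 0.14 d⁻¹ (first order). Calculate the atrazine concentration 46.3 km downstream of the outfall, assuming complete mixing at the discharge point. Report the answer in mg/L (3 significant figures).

9.5 µg/L = 0.0095 mg/L.
After complete mixing, C₀ = (0.039·0.0662 + 3·0.0095) / 3.039 = 0.01023 mg/L.
Travel time t = 4.63e+04 m / 1.0 m/s = 4.63e+04 s = 0.5359 d.
C = 0.01023·exp(−0.14·0.5359) = 0.01023·0.9277 = 0.009488 mg/L.

0.00949 mg/L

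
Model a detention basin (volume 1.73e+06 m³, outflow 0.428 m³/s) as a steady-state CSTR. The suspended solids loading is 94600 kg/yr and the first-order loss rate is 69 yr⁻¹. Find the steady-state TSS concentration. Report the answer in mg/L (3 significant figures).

0.712 mg/L

Outflow Q = 0.428 m³/s × 3.156e+07 s/yr = 1.351e+07 m³/yr.
Steady-state CSTR mass balance: W = Q·C + k·V·C, so C = W/(Q + kV).
Q + kV = 1.351e+07 + 69·1.73e+06 = 1.329e+08 m³/yr.
C = 94600/1.329e+08 = 0.0007119 kg/m³ = 0.7119 mg/L.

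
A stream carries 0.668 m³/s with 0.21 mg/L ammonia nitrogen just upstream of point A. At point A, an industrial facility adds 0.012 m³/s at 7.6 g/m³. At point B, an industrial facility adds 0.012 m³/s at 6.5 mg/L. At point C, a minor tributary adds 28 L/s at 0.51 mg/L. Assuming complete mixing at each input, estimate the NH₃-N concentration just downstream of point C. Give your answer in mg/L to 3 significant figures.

0.450 mg/L

After input A: C = (0.668·0.21 + 0.012·7.6) / 0.68 = 0.3404 mg/L.
After input B: C = (0.68·0.3404 + 0.012·6.5) / 0.692 = 0.4472 mg/L.
28 L/s = 0.028 m³/s.
After input C: C = (0.692·0.4472 + 0.028·0.51) / 0.72 = 0.4497 mg/L.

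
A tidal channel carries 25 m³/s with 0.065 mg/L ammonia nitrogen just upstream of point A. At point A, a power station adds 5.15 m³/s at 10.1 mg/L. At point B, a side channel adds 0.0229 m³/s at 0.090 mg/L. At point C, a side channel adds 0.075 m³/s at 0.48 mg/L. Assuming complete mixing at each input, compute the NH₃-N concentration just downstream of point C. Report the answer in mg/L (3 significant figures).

After input A: C = (25·0.065 + 5.15·10.1) / 30.15 = 1.779 mg/L.
After input B: C = (30.15·1.779 + 0.0229·0.09) / 30.17 = 1.778 mg/L.
After input C: C = (30.17·1.778 + 0.075·0.48) / 30.25 = 1.775 mg/L.

1.77 mg/L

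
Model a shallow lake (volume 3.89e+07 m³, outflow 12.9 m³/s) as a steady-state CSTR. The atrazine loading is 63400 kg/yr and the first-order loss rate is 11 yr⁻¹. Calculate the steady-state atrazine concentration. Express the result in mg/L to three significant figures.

0.0759 mg/L

Outflow Q = 12.9 m³/s × 3.156e+07 s/yr = 4.071e+08 m³/yr.
Steady-state CSTR mass balance: W = Q·C + k·V·C, so C = W/(Q + kV).
Q + kV = 4.071e+08 + 11·3.89e+07 = 8.35e+08 m³/yr.
C = 63400/8.35e+08 = 7.593e-05 kg/m³ = 0.07593 mg/L.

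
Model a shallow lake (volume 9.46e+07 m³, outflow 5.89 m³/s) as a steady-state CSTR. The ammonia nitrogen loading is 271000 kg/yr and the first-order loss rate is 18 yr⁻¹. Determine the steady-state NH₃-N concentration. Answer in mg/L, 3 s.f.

0.143 mg/L

Outflow Q = 5.89 m³/s × 3.156e+07 s/yr = 1.859e+08 m³/yr.
Steady-state CSTR mass balance: W = Q·C + k·V·C, so C = W/(Q + kV).
Q + kV = 1.859e+08 + 18·9.46e+07 = 1.889e+09 m³/yr.
C = 271000/1.889e+09 = 0.0001435 kg/m³ = 0.1435 mg/L.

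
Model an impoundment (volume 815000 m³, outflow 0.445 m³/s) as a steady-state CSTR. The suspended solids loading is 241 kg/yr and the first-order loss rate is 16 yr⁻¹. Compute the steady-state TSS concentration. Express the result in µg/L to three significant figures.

8.90 µg/L

Outflow Q = 0.445 m³/s × 3.156e+07 s/yr = 1.404e+07 m³/yr.
Steady-state CSTR mass balance: W = Q·C + k·V·C, so C = W/(Q + kV).
Q + kV = 1.404e+07 + 16·815000 = 2.708e+07 m³/yr.
C = 241/2.708e+07 = 8.899e-06 kg/m³ = 0.008899 mg/L = 8.899 µg/L.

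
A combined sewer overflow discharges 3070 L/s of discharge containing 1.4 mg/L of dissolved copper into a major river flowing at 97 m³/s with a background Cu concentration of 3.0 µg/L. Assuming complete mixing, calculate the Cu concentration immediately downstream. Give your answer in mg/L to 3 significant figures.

0.0459 mg/L

3070 L/s = 3.07 m³/s.
3.0 µg/L = 0.003 mg/L.
Conservation of mass across the mixing zone: C = (3.07·1.4 + 97·0.003) / (3.07 + 97) = 4.589/100.1 = 0.04586 mg/L.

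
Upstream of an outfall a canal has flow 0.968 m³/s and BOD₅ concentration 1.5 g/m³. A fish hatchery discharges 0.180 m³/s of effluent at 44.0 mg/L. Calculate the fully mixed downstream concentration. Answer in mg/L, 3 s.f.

Conservation of mass across the mixing zone: C = (0.18·44 + 0.968·1.5) / (0.18 + 0.968) = 9.372/1.148 = 8.164 mg/L.

8.16 mg/L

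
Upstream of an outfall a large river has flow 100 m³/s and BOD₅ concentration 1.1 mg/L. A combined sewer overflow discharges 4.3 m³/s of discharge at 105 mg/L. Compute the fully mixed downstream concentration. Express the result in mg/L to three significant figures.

5.38 mg/L

Flow-weighted mixing gives C = (4.3·105 + 100·1.1) / (4.3 + 100) = 561.5/104.3 = 5.384 mg/L.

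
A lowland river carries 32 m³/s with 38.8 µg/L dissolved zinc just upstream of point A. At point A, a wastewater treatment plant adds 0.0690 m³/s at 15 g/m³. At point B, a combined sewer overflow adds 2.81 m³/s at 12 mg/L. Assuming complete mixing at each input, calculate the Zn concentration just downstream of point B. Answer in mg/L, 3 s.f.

38.8 µg/L = 0.0388 mg/L.
After input A: C = (32·0.0388 + 0.069·15) / 32.07 = 0.07099 mg/L.
After input B: C = (32.07·0.07099 + 2.81·12) / 34.88 = 1.032 mg/L.

1.03 mg/L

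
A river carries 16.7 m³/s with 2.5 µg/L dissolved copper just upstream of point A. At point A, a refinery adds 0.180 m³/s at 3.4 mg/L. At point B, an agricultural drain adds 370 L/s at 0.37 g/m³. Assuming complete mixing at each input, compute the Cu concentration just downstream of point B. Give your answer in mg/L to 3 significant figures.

2.5 µg/L = 0.0025 mg/L.
After input A: C = (16.7·0.0025 + 0.18·3.4) / 16.88 = 0.03873 mg/L.
370 L/s = 0.37 m³/s.
After input B: C = (16.88·0.03873 + 0.37·0.37) / 17.25 = 0.04583 mg/L.

0.0458 mg/L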